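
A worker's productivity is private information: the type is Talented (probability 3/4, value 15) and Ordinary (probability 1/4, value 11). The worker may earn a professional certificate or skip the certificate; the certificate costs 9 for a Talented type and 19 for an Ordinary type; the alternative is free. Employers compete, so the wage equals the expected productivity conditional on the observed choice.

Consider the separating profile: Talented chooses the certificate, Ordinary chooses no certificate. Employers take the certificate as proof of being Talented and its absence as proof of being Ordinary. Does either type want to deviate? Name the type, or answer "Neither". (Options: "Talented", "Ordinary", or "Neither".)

The certificate pays 15; no certificate pays 11.
Talented: assigned the certificate, nets 15 − 9 = 6; deviating to no certificate nets 11.
Ordinary: assigned no certificate, nets 11; deviating to the certificate nets 15 − 19 = -4.
The Talented type gains 5 by deviating.

Talented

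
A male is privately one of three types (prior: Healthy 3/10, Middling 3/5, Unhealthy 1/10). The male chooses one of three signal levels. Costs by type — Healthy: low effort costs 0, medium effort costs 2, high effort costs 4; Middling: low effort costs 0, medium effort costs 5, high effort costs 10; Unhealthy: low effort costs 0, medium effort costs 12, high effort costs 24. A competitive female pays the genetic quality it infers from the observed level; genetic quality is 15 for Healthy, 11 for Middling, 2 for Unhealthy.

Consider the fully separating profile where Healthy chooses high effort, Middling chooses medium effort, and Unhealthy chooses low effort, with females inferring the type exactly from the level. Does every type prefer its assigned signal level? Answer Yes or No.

Yes

Separating mating payoffs: high effort → 15, medium effort → 11, low effort → 2.
Healthy (assigned high effort): low effort: 2 − 0 = 2; medium effort: 11 − 2 = 9; high effort: 15 − 4 = 11. Healthy stays.
Middling (assigned medium effort): low effort: 2 − 0 = 2; medium effort: 11 − 5 = 6; high effort: 15 − 10 = 5. Middling stays.
Unhealthy (assigned low effort): low effort: 2 − 0 = 2; medium effort: 11 − 12 = -1; high effort: 15 − 24 = -9. Unhealthy stays.
Every type prefers its assigned level; separation holds.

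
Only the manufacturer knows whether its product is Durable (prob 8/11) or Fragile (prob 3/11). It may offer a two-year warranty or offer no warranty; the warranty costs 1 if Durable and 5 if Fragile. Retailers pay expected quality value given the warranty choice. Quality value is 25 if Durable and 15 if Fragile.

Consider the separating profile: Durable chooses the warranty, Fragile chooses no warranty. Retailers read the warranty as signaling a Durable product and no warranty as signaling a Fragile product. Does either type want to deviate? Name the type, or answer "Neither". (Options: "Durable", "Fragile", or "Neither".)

The warranty pays 25; no warranty pays 15.
Durable: assigned the warranty, nets 25 − 1 = 24; deviating to no warranty nets 15.
Fragile: assigned no warranty, nets 15; deviating to the warranty nets 25 − 5 = 20.
The Fragile type gains 5 by deviating.

Fragile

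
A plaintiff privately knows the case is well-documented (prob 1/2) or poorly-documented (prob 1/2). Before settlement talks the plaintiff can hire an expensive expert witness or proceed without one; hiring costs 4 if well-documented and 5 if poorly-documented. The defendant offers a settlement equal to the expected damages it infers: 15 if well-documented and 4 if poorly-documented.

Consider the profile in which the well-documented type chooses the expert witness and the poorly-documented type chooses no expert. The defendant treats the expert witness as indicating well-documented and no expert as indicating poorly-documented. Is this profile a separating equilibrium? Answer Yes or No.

Under these beliefs, the expert witness earns settlement 15 and no expert earns settlement 4.
well-documented: the expert witness nets 15 − 4 = 11; no expert nets 4. well-documented prefers the expert witness.
poorly-documented: the expert witness nets 15 − 5 = 10; no expert nets 4. poorly-documented would deviate to the expert witness.
poorly-documented has a profitable deviation, so the profile is not an equilibrium.

No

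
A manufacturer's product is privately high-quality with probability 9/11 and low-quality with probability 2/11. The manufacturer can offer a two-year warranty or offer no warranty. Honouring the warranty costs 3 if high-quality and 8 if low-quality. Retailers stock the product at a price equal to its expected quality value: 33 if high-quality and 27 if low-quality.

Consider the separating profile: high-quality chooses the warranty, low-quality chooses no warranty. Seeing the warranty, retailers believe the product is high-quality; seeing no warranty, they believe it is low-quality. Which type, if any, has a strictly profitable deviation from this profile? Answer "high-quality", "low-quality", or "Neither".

The warranty pays 33; no warranty pays 27.
high-quality: assigned the warranty, nets 33 − 3 = 30; deviating to no warranty nets 27.
low-quality: assigned no warranty, nets 27; deviating to the warranty nets 33 − 8 = 25.
Both types strictly prefer their assigned action; no profitable deviation.

Neither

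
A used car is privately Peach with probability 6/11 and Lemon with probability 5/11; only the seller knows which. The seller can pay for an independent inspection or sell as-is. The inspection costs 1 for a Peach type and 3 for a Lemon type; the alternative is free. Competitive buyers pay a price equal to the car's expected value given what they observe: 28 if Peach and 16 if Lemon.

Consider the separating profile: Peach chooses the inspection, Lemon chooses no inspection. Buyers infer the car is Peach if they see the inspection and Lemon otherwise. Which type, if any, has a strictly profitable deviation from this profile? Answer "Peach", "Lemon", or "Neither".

The inspection pays 28; no inspection pays 16.
Peach: assigned the inspection, nets 28 − 1 = 27; deviating to no inspection nets 16.
Lemon: assigned no inspection, nets 16; deviating to the inspection nets 28 − 3 = 25.
The Lemon type gains 9 by deviating.

Lemon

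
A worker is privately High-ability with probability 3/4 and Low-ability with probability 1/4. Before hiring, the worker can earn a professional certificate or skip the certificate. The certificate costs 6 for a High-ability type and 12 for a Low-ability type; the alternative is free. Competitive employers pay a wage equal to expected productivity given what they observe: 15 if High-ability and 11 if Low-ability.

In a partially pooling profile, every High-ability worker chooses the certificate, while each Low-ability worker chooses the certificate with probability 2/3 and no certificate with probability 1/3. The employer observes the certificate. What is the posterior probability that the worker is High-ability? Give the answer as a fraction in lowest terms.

P(the certificate) = (3/4)·1 + (1/4)·(2/3) = 11/12.
By Bayes' rule, P(High-ability | the certificate) = (3/4) / (11/12) = 9/11.

9/11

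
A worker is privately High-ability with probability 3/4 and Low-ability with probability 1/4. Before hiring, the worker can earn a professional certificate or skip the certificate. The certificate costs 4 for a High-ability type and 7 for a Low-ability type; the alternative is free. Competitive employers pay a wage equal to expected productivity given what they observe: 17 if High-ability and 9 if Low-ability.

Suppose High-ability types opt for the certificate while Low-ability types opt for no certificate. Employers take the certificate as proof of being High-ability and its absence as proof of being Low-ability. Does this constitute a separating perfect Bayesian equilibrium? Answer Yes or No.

No

Under these beliefs, the certificate earns wage 17 and no certificate earns wage 9.
High-ability: the certificate nets 17 − 4 = 13; no certificate nets 9. High-ability prefers the certificate.
Low-ability: the certificate nets 17 − 7 = 10; no certificate nets 9. Low-ability would deviate to the certificate.
Low-ability has a profitable deviation, so the profile is not an equilibrium.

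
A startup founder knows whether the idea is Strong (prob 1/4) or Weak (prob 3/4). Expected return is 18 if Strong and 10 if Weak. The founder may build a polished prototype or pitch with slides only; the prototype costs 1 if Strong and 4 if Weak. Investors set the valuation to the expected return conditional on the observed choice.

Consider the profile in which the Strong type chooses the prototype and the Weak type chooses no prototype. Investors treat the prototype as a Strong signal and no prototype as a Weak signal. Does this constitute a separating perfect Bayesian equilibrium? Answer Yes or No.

Under these beliefs, the prototype earns valuation 18 and no prototype earns valuation 10.
Strong: the prototype nets 18 − 1 = 17; no prototype nets 10. Strong prefers the prototype.
Weak: the prototype nets 18 − 4 = 14; no prototype nets 10. Weak would deviate to the prototype.
Weak has a profitable deviation, so the profile is not an equilibrium.

No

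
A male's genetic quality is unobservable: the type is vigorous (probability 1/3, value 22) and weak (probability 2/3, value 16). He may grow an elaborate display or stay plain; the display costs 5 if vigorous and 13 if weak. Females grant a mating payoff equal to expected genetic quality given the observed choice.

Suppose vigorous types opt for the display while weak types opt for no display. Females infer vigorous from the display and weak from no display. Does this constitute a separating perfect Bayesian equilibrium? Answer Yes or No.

Under these beliefs, the display earns mating payoff 22 and no display earns mating payoff 16.
vigorous: the display nets 22 − 5 = 17; no display nets 16. vigorous prefers the display.
weak: the display nets 22 − 13 = 9; no display nets 16. weak prefers no display.
Neither type deviates, so the separating profile is an equilibrium.

Yes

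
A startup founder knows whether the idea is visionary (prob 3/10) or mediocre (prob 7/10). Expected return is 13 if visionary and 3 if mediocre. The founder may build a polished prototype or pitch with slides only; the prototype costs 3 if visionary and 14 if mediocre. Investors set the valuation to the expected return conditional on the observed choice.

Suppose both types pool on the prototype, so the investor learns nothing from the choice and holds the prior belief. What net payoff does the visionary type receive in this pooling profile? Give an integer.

3

Pooled valuation = 3/10·13 + 7/10·3 = 6.
visionary pays cost 3 for the prototype, so net payoff = 6 − 3 = 3.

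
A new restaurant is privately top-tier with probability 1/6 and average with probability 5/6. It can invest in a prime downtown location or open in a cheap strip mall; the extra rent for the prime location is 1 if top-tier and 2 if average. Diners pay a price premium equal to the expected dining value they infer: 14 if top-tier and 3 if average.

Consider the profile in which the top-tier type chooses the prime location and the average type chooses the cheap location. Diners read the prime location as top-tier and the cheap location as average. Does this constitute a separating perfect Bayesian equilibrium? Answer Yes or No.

Under these beliefs, the prime location earns price premium 14 and the cheap location earns price premium 3.
top-tier: the prime location nets 14 − 1 = 13; the cheap location nets 3. top-tier prefers the prime location.
average: the prime location nets 14 − 2 = 12; the cheap location nets 3. average would deviate to the prime location.
average has a profitable deviation, so the profile is not an equilibrium.

No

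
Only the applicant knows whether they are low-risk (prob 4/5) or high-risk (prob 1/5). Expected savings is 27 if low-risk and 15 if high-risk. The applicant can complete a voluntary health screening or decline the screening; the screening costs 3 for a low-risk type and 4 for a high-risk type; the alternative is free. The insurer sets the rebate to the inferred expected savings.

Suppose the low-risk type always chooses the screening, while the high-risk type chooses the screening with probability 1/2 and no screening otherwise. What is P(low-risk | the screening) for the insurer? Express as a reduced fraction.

P(the screening) = (4/5)·1 + (1/5)·(1/2) = 9/10.
By Bayes' rule, P(low-risk | the screening) = (4/5) / (9/10) = 8/9.

8/9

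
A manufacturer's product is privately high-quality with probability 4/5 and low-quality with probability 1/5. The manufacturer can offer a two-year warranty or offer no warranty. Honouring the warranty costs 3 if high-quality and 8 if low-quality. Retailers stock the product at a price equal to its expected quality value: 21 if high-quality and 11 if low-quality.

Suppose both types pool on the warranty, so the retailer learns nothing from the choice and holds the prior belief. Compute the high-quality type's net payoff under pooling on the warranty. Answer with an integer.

16

Pooled price = 4/5·21 + 1/5·11 = 19.
high-quality pays cost 3 for the warranty, so net payoff = 19 − 3 = 16.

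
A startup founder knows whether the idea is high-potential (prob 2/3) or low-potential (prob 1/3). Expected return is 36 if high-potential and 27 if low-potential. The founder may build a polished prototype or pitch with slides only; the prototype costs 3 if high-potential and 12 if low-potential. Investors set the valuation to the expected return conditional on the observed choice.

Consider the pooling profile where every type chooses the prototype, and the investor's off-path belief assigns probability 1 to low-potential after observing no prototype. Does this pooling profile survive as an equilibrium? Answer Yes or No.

No

On path, the investor holds the prior and pays 2/3·36 + 1/3·27 = 33. Off path (no prototype), believing low-potential, it pays 27.
high-potential: the prototype nets 33 − 3 = 30; no prototype nets 27. high-potential stays.
low-potential: the prototype nets 33 − 12 = 21; no prototype nets 27. low-potential would deviate.
A type deviates, so pooling fails.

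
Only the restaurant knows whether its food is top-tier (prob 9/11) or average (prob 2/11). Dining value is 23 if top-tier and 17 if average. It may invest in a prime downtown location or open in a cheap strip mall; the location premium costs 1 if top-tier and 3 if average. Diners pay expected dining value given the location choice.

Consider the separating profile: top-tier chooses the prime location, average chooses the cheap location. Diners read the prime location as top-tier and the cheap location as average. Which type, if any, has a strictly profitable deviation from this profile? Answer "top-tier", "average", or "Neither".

average

The prime location pays 23; the cheap location pays 17.
top-tier: assigned the prime location, nets 23 − 1 = 22; deviating to the cheap location nets 17.
average: assigned the cheap location, nets 17; deviating to the prime location nets 23 − 3 = 20.
The average type gains 3 by deviating.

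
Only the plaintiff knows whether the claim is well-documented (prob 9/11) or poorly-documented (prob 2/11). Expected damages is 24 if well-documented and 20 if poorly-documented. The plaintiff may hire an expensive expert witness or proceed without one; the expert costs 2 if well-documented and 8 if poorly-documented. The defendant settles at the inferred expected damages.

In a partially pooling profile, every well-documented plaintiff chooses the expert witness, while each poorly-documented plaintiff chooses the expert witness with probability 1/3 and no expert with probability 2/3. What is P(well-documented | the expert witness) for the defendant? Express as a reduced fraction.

27/29

P(the expert witness) = (9/11)·1 + (2/11)·(1/3) = 29/33.
By Bayes' rule, P(well-documented | the expert witness) = (9/11) / (29/33) = 27/29.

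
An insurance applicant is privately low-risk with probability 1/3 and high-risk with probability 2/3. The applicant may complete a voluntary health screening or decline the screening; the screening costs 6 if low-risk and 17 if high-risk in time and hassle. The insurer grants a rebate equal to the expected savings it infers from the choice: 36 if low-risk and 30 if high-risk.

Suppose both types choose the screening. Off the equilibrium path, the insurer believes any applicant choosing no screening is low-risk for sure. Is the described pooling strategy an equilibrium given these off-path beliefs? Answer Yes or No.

No

On path, the insurer holds the prior and pays 1/3·36 + 2/3·30 = 32. Off path (no screening), believing low-risk, it pays 36.
low-risk: the screening nets 32 − 6 = 26; no screening nets 36. low-risk would deviate.
high-risk: the screening nets 32 − 17 = 15; no screening nets 36. high-risk would deviate.
A type deviates, so pooling fails.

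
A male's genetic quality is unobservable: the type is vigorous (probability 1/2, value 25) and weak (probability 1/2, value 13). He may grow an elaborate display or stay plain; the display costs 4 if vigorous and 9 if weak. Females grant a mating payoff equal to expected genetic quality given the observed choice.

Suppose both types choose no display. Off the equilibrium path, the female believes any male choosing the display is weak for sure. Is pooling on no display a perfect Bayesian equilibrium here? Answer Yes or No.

On path, the female holds the prior and pays 1/2·25 + 1/2·13 = 19. Off path (the display), believing weak, it pays 13.
vigorous: no display nets 19; the display nets 13 − 4 = 9. vigorous stays.
weak: no display nets 19; the display nets 13 − 9 = 4. weak stays.
No type deviates, so pooling is sustained.

Yes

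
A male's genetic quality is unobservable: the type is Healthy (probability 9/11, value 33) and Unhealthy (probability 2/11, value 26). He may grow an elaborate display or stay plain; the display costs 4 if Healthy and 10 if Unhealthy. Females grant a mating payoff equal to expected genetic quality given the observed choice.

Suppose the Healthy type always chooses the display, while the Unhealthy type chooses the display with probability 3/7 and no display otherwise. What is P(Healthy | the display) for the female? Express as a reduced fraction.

21/23

P(the display) = (9/11)·1 + (2/11)·(3/7) = 69/77.
By Bayes' rule, P(Healthy | the display) = (9/11) / (69/77) = 21/23.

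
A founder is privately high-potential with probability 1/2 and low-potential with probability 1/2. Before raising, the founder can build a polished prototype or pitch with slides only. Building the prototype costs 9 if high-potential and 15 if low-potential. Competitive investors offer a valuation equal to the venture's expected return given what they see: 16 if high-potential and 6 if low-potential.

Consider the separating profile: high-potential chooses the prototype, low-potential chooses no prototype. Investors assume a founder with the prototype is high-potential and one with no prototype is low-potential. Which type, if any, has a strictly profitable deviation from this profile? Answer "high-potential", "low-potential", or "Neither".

Neither

The prototype pays 16; no prototype pays 6.
high-potential: assigned the prototype, nets 16 − 9 = 7; deviating to no prototype nets 6.
low-potential: assigned no prototype, nets 6; deviating to the prototype nets 16 − 15 = 1.
Both types strictly prefer their assigned action; no profitable deviation.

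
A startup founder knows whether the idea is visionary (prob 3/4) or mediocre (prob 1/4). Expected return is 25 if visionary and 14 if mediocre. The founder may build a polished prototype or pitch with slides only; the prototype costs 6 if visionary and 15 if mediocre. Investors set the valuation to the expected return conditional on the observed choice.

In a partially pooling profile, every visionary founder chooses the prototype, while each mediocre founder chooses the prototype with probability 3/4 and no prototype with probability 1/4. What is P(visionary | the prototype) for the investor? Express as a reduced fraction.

4/5

P(the prototype) = (3/4)·1 + (1/4)·(3/4) = 15/16.
By Bayes' rule, P(visionary | the prototype) = (3/4) / (15/16) = 4/5.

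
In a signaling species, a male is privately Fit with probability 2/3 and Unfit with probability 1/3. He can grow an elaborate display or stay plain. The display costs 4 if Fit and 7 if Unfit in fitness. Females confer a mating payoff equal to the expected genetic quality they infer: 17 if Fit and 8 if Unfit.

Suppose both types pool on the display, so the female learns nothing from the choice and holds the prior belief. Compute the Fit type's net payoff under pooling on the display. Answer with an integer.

10

Pooled mating payoff = 2/3·17 + 1/3·8 = 14.
Fit pays cost 4 for the display, so net payoff = 14 − 4 = 10.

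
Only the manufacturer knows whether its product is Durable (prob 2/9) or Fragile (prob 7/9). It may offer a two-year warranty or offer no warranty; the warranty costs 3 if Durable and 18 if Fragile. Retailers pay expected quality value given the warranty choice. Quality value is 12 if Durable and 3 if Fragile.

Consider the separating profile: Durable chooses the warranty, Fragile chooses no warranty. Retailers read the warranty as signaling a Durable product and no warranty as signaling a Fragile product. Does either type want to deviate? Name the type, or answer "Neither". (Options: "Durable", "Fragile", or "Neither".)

The warranty pays 12; no warranty pays 3.
Durable: assigned the warranty, nets 12 − 3 = 9; deviating to no warranty nets 3.
Fragile: assigned no warranty, nets 3; deviating to the warranty nets 12 − 18 = -6.
Both types strictly prefer their assigned action; no profitable deviation.

Neither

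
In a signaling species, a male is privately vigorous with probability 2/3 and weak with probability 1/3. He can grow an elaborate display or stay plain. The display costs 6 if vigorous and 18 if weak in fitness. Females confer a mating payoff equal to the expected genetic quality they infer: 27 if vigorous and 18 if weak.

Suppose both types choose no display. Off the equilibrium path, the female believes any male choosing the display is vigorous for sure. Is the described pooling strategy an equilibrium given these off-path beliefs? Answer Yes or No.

On path, the female holds the prior and pays 2/3·27 + 1/3·18 = 24. Off path (the display), believing vigorous, it pays 27.
vigorous: no display nets 24; the display nets 27 − 6 = 21. vigorous stays.
weak: no display nets 24; the display nets 27 − 18 = 9. weak stays.
No type deviates, so pooling is sustained.

Yes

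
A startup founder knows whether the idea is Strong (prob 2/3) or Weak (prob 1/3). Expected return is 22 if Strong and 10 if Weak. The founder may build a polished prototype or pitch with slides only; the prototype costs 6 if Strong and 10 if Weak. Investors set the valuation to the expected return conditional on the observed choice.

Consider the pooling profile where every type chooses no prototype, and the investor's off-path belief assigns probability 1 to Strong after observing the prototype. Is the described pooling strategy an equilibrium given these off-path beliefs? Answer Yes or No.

On path, the investor holds the prior and pays 2/3·22 + 1/3·10 = 18. Off path (the prototype), believing Strong, it pays 22.
Strong: no prototype nets 18; the prototype nets 22 − 6 = 16. Strong stays.
Weak: no prototype nets 18; the prototype nets 22 − 10 = 12. Weak stays.
No type deviates, so pooling is sustained.

Yes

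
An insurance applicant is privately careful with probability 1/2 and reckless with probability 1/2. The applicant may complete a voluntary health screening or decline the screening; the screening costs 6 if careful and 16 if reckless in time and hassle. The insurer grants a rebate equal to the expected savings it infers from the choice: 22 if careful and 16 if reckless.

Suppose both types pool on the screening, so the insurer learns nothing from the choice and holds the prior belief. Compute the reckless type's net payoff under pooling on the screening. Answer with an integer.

Pooled rebate = 1/2·22 + 1/2·16 = 19.
reckless pays cost 16 for the screening, so net payoff = 19 − 16 = 3.

3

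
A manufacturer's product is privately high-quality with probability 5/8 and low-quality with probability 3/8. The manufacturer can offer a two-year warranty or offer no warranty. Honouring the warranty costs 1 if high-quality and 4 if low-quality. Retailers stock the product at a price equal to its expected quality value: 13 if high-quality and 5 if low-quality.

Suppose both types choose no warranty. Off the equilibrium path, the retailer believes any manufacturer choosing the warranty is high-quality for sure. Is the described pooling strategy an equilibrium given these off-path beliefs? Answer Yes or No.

On path, the retailer holds the prior and pays 5/8·13 + 3/8·5 = 10. Off path (the warranty), believing high-quality, it pays 13.
high-quality: no warranty nets 10; the warranty nets 13 − 1 = 12. high-quality would deviate.
low-quality: no warranty nets 10; the warranty nets 13 − 4 = 9. low-quality stays.
A type deviates, so pooling fails.

No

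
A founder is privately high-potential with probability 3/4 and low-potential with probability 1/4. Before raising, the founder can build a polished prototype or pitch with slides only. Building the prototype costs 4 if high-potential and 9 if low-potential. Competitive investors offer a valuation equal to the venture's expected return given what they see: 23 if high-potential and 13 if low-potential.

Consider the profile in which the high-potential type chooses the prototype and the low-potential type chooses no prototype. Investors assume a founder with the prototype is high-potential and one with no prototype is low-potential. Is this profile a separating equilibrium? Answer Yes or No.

Under these beliefs, the prototype earns valuation 23 and no prototype earns valuation 13.
high-potential: the prototype nets 23 − 4 = 19; no prototype nets 13. high-potential prefers the prototype.
low-potential: the prototype nets 23 − 9 = 14; no prototype nets 13. low-potential would deviate to the prototype.
low-potential has a profitable deviation, so the profile is not an equilibrium.

No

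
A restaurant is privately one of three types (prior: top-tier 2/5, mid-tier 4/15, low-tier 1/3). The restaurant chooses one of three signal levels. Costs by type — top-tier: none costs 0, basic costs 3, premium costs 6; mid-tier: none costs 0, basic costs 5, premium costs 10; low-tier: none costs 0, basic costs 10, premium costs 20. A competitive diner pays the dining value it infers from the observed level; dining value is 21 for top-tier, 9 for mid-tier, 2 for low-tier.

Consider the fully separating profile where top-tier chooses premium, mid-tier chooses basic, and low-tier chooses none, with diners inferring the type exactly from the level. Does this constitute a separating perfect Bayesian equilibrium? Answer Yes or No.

Separating price premiums: premium → 21, basic → 9, none → 2.
top-tier (assigned premium): none: 2 − 0 = 2; basic: 9 − 3 = 6; premium: 21 − 6 = 15. top-tier stays.
mid-tier (assigned basic): none: 2 − 0 = 2; basic: 9 − 5 = 4; premium: 21 − 10 = 11. mid-tier prefers premium.
low-tier (assigned none): none: 2 − 0 = 2; basic: 9 − 10 = -1; premium: 21 − 20 = 1. low-tier stays.
At least one type deviates; the separating profile fails.

No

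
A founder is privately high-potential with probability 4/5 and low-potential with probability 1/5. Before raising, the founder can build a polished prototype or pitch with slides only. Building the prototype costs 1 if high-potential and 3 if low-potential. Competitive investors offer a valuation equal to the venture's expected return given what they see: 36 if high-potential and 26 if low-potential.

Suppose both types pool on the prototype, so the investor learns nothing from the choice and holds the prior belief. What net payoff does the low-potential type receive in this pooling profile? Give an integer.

Pooled valuation = 4/5·36 + 1/5·26 = 34.
low-potential pays cost 3 for the prototype, so net payoff = 34 − 3 = 31.

31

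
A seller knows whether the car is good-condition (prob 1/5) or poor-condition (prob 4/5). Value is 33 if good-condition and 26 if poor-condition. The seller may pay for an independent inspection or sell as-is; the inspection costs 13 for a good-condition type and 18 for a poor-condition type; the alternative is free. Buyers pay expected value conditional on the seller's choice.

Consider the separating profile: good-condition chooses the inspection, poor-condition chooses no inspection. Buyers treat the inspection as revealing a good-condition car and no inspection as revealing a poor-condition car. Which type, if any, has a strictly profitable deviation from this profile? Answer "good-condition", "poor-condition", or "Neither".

good-condition

The inspection pays 33; no inspection pays 26.
good-condition: assigned the inspection, nets 33 − 13 = 20; deviating to no inspection nets 26.
poor-condition: assigned no inspection, nets 26; deviating to the inspection nets 33 − 18 = 15.
The good-condition type gains 6 by deviating.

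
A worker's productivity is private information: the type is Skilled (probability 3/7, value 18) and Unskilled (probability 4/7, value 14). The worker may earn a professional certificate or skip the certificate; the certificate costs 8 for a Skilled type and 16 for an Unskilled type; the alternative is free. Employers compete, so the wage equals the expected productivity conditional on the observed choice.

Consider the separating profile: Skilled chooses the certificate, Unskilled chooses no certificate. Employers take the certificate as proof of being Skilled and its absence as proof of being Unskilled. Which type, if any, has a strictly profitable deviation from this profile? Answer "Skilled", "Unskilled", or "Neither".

The certificate pays 18; no certificate pays 14.
Skilled: assigned the certificate, nets 18 − 8 = 10; deviating to no certificate nets 14.
Unskilled: assigned no certificate, nets 14; deviating to the certificate nets 18 − 16 = 2.
The Skilled type gains 4 by deviating.

Skilled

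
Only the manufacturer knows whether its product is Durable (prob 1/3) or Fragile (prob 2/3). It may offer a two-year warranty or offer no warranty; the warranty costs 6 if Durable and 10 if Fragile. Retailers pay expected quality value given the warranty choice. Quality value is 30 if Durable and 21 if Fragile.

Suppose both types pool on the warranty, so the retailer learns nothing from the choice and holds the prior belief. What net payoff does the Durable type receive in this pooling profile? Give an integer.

Pooled price = 1/3·30 + 2/3·21 = 24.
Durable pays cost 6 for the warranty, so net payoff = 24 − 6 = 18.

18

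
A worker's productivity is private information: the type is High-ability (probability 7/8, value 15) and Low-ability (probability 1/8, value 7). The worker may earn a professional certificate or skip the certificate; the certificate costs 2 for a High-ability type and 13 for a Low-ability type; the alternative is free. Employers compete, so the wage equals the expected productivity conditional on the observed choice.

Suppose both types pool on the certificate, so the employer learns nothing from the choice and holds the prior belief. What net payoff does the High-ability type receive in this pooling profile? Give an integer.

Pooled wage = 7/8·15 + 1/8·7 = 14.
High-ability pays cost 2 for the certificate, so net payoff = 14 − 2 = 12.

12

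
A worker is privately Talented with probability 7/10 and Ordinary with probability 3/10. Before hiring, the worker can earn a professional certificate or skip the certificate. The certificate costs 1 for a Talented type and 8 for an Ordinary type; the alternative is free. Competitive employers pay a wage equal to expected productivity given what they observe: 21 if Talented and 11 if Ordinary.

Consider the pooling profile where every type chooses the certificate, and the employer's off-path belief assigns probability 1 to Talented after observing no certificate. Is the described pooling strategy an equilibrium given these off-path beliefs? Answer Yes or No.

On path, the employer holds the prior and pays 7/10·21 + 3/10·11 = 18. Off path (no certificate), believing Talented, it pays 21.
Talented: the certificate nets 18 − 1 = 17; no certificate nets 21. Talented would deviate.
Ordinary: the certificate nets 18 − 8 = 10; no certificate nets 21. Ordinary would deviate.
A type deviates, so pooling fails.

No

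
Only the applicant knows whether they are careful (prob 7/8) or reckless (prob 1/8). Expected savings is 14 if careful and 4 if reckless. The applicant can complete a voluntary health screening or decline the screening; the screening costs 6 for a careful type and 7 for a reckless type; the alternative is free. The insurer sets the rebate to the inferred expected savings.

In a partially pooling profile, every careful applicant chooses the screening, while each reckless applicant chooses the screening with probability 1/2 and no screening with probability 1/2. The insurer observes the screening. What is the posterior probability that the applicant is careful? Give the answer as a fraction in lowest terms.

14/15

P(the screening) = (7/8)·1 + (1/8)·(1/2) = 15/16.
By Bayes' rule, P(careful | the screening) = (7/8) / (15/16) = 14/15.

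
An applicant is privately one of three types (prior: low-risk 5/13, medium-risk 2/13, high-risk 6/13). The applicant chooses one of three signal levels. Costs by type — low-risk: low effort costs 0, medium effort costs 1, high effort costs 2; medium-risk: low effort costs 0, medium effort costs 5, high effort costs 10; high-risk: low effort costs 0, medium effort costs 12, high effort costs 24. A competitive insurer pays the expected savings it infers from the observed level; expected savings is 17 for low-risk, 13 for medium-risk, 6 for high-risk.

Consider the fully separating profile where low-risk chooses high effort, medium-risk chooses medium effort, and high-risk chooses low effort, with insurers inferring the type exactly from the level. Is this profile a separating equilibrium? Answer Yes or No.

Separating rebates: high effort → 17, medium effort → 13, low effort → 6.
low-risk (assigned high effort): low effort: 6 − 0 = 6; medium effort: 13 − 1 = 12; high effort: 17 − 2 = 15. low-risk stays.
medium-risk (assigned medium effort): low effort: 6 − 0 = 6; medium effort: 13 − 5 = 8; high effort: 17 − 10 = 7. medium-risk stays.
high-risk (assigned low effort): low effort: 6 − 0 = 6; medium effort: 13 − 12 = 1; high effort: 17 − 24 = -7. high-risk stays.
Every type prefers its assigned level; separation holds.

Yes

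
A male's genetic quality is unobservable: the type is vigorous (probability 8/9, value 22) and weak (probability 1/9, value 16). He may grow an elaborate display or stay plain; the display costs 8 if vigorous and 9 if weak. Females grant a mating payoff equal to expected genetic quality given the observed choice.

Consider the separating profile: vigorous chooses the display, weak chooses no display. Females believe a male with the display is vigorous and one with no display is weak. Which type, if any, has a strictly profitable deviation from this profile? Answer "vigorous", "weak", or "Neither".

The display pays 22; no display pays 16.
vigorous: assigned the display, nets 22 − 8 = 14; deviating to no display nets 16.
weak: assigned no display, nets 16; deviating to the display nets 22 − 9 = 13.
The vigorous type gains 2 by deviating.

vigorous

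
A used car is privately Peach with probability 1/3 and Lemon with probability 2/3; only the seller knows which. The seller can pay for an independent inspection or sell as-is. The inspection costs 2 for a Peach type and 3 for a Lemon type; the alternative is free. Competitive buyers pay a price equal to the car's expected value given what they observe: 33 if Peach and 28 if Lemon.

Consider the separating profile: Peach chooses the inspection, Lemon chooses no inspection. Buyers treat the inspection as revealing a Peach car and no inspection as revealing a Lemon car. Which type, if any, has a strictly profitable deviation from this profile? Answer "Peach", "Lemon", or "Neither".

Lemon

The inspection pays 33; no inspection pays 28.
Peach: assigned the inspection, nets 33 − 2 = 31; deviating to no inspection nets 28.
Lemon: assigned no inspection, nets 28; deviating to the inspection nets 33 − 3 = 30.
The Lemon type gains 2 by deviating.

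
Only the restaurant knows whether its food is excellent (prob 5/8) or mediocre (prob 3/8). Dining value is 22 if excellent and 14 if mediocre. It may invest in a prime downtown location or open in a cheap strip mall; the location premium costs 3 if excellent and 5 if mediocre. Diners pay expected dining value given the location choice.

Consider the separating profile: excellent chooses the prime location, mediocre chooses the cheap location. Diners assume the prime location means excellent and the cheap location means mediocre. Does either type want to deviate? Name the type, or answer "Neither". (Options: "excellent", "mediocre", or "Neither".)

mediocre

The prime location pays 22; the cheap location pays 14.
excellent: assigned the prime location, nets 22 − 3 = 19; deviating to the cheap location nets 14.
mediocre: assigned the cheap location, nets 14; deviating to the prime location nets 22 − 5 = 17.
The mediocre type gains 3 by deviating.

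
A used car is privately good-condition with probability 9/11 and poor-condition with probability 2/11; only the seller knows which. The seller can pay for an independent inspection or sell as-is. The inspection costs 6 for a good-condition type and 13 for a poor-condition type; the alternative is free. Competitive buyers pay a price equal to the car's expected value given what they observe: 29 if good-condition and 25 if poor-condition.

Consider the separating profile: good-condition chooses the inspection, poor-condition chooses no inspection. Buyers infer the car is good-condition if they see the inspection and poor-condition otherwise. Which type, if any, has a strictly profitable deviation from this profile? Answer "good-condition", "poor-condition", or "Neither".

good-condition

The inspection pays 29; no inspection pays 25.
good-condition: assigned the inspection, nets 29 − 6 = 23; deviating to no inspection nets 25.
poor-condition: assigned no inspection, nets 25; deviating to the inspection nets 29 − 13 = 16.
The good-condition type gains 2 by deviating.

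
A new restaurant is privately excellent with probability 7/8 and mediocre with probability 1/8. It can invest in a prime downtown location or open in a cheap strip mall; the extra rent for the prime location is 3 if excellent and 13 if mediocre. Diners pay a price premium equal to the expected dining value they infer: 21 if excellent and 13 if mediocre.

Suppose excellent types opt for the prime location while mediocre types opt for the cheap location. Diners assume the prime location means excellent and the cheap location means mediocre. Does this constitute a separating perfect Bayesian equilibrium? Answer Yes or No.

Yes

Under these beliefs, the prime location earns price premium 21 and the cheap location earns price premium 13.
excellent: the prime location nets 21 − 3 = 18; the cheap location nets 13. excellent prefers the prime location.
mediocre: the prime location nets 21 − 13 = 8; the cheap location nets 13. mediocre prefers the cheap location.
Neither type deviates, so the separating profile is an equilibrium.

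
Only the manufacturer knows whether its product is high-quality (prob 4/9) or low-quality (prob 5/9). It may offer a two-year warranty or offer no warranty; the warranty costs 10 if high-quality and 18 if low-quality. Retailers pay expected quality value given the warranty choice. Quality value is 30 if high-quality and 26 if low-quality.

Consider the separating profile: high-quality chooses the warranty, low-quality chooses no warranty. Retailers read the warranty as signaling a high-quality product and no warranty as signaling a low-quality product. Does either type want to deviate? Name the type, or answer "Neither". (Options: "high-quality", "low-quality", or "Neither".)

The warranty pays 30; no warranty pays 26.
high-quality: assigned the warranty, nets 30 − 10 = 20; deviating to no warranty nets 26.
low-quality: assigned no warranty, nets 26; deviating to the warranty nets 30 − 18 = 12.
The high-quality type gains 6 by deviating.

high-quality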